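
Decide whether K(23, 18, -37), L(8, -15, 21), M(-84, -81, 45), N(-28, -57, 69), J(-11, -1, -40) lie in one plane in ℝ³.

The plane through K, L, M has normal n = KL × KM = (3036, -4976, -2046) and equation n·P = 55962.
Checking the remaining points: n·N = 57450, n·J = 53420.
Since n·N = 57450 ≠ 55962, N is off the plane and the points are not all coplanar.

No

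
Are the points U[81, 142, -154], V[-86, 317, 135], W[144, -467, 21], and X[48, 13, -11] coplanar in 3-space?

A normal to the plane through U, V, W is n = UV × UW = (206626, 47432, 90678).
The plane has equation n·P = 9507638. For X: n·X = 9537206.
9537206 ≠ 9507638, so X is off the plane.

No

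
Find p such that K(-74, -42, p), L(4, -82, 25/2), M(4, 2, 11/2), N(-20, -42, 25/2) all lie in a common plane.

20

The points are coplanar iff KL · (KM × KN) = 0.
Expanding, this is linear in p: (-2016)p + (40320) = 0.
So p = 20.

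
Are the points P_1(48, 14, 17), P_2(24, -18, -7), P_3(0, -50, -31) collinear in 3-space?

Yes

P_1P_2 = (-24, -32, -24), P_1P_3 = (-48, -64, -48).
Each component of P_1P_3 is 2 times the corresponding component of P_1P_2, so P_1P_3 = 2·P_1P_2 and the points are collinear.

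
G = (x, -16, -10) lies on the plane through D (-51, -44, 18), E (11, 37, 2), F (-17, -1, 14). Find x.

A normal to the plane is n = DE × DF = (364, -296, -88).
G lies in the plane iff n · DG = 0.
This gives (364)x + (12740) = 0, so x = -35.

-35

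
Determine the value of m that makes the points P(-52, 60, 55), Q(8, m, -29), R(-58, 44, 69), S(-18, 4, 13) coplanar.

0

Normal to plane PRS: n = (1456, 224, 880); plane equation n·X = -13872.
Requiring n·Q = -13872: (224)m + (-13872) = -13872.
So m = 0.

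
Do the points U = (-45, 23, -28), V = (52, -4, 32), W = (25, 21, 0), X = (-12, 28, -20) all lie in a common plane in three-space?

A normal to the plane through U, V, W is n = UV × UW = (-636, 1484, 1696).
The plane has equation n·P = 15264. For X: n·X = 15264.
Equal, so X lies in the plane and all four are coplanar.

Yes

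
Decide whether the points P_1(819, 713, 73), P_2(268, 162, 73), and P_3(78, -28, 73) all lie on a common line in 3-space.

P_1P_2 = (-551, -551, 0), P_1P_3 = (-741, -741, 0).
P_1P_2 × P_1P_3 = (0, 0, 0).
The cross product vanishes, so the three points are collinear.

Yes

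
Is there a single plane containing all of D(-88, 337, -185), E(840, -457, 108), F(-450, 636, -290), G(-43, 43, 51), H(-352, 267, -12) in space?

The plane through D, E, F has normal n = DE × DF = (-4237, -8626, -9956) and equation n·P = -692246.
Checking the remaining points: n·G = -696483, n·H = -692246.
Since n·G = -696483 ≠ -692246, G is off the plane and the points are not all coplanar.

No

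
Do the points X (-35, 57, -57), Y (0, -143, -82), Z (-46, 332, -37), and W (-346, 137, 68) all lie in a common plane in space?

Yes

A normal to the plane through X, Y, Z is n = XY × XZ = (2875, -425, 7425).
The plane has equation n·P = -548075. For W: n·W = -548075.
Equal, so W lies in the plane and all four are coplanar.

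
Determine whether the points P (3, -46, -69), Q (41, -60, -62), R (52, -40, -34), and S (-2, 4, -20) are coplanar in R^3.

The four points are coplanar iff the 3×3 determinant with rows PQ, PR, PS is zero.
Rows: (38, -14, 7), (49, 6, 35), (-5, 50, 49).
Expanding along the first row: (38)(-1456) − (-14)(2576) + (7)(2480) = -1904.
Nonzero ⇒ not coplanar.

No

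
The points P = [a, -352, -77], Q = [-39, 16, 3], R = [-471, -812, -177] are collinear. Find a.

Direction QR = (-432, -828, -180). From the y-coordinate of P, the parameter along the line is τ = (-352 − 16)/(-828) = 4/9.
Then a = (-39) + 4/9·(-432) = -231.

-231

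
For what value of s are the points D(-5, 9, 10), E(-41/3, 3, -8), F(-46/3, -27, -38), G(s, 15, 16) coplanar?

-14/3

Coplanarity ⇔ det[DE; DF; DG] = 0.
Expanding, this is linear in s: (-360)s + (-1680) = 0.
So s = -14/3.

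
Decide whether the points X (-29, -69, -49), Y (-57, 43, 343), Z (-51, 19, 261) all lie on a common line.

No

XY = (-28, 112, 392), XZ = (-22, 88, 310).
Comparing components 2 and 3: (112)(310) − (392)(88) = 224 ≠ 0, so XY and XZ are not parallel and the points are not collinear.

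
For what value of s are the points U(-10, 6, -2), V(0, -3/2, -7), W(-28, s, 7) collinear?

39/2

Collinearity requires UV × UW = 0; each component is linear in s.
The x-component gives (5)s + (-195/2) = 0, so s = 39/2.
The remaining components then also vanish.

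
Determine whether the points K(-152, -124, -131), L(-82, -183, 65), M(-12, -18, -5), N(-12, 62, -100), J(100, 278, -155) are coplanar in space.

Yes

The plane through K, L, M has normal n = KL × KM = (-28210, 18620, 15680) and equation n·P = -75040.
Checking the remaining points: n·N = -75040, n·J = -75040.
All equal -75040, so all 5 points lie in one plane.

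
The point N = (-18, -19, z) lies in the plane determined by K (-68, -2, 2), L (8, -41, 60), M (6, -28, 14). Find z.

8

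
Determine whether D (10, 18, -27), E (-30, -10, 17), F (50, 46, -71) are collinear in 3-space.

DE = (-40, -28, 44), DF = (40, 28, -44).
Each component of DF is -1 times the corresponding component of DE, so DF = -1·DE and the points are collinear.

Yes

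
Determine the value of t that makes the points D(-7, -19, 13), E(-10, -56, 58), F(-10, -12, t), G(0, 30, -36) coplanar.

Coplanarity ⇔ det[DE; DF; DG] = 0.
Expanding, this is linear in t: (-112)t + (-896) = 0.
So t = -8.

-8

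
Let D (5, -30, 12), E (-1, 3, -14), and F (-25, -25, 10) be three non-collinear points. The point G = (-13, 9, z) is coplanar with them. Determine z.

-18

Coplanarity requires DE · (DF × DG) = 0.
DE = (-6, 33, -26), DF = (-30, 5, -2); the triple product is linear in z with coefficient 960 and constant term 17280.
Setting it to zero: z = -18.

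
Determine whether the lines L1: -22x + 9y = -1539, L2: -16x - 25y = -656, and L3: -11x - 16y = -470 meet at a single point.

Lines aᵢx + bᵢy = cᵢ with pairwise distinct directions are concurrent exactly when det[aᵢ bᵢ cᵢ] = 0.
Here the determinant is -1083.
Nonzero, so no common point exists.

No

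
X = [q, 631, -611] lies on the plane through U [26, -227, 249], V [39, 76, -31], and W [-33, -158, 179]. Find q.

-604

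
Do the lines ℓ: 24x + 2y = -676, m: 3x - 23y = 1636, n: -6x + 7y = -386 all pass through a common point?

Yes

The three lines meet at one point iff the augmented coefficient matrix [aᵢ bᵢ cᵢ] has rank < 3, i.e. its determinant vanishes.
Here the determinant is 0.
It vanishes, so the lines are concurrent at (-22, -74).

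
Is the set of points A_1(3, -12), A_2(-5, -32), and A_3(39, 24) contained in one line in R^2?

A_1A_2 = (-8, -20), A_1A_3 = (36, 36).
det[A_1A_2; A_1A_3] = (-8)(36) − (-20)(36) = 432.
The determinant is nonzero, so they are not collinear.

No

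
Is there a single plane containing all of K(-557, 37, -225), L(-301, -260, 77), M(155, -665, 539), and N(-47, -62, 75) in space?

The four points are coplanar iff the 3×3 determinant with rows KL, KM, KN is zero.
Rows: (256, -297, 302), (712, -702, 764), (510, -99, 300).
Expanding along the first row: (256)(-134964) − (-297)(-176040) + (302)(287532) = 0.
Zero determinant ⇒ coplanar.

Yes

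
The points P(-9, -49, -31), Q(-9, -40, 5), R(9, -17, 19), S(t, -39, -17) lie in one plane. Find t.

Normal to plane PQR: n = (-702, 648, -162); plane equation n·X = -20412.
Requiring n·S = -20412: (-702)t + (-22518) = -20412.
So t = -3.

-3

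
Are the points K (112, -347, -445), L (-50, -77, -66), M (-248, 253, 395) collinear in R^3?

KL = (-162, 270, 379), KM = (-360, 600, 840).
KL × KM = (-600, -360, 0).
The cross product is nonzero, so the points do not lie on one line.

No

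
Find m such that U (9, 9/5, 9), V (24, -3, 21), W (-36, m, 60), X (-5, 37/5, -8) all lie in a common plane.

-3/5

Normal to plane UVX: n = (72/5, 87, 84/5); plane equation n·P = 2187/5.
Requiring n·W = 2187/5: (87)m + (2448/5) = 2187/5.
So m = -3/5.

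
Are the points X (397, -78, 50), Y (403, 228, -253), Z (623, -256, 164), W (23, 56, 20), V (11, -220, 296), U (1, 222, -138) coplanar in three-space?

The plane through X, Y, Z has normal n = XY × XZ = (-19050, -69162, -70224) and equation n·P = -5679414.
Checking the remaining points: n·W = -5715702, n·V = -5780214, n·U = -5682102.
Since n·W = -5715702 ≠ -5679414, W is off the plane and the points are not all coplanar.

No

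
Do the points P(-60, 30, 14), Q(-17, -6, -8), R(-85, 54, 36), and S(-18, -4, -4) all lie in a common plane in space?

Yes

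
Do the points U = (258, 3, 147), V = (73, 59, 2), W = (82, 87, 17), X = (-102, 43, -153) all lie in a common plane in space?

Yes

The four points are coplanar iff the 3×3 determinant with rows UV, UW, UX is zero.
Rows: (-185, 56, -145), (-176, 84, -130), (-360, 40, -300).
Expanding along the first row: (-185)(-20000) − (56)(6000) + (-145)(23200) = 0.
Zero determinant ⇒ coplanar.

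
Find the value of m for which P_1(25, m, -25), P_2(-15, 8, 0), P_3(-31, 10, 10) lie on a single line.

3

Direction P_2P_3 = (-16, 2, 10). From the x-coordinate of P_1, the parameter along the line is τ = (25 − (-15))/(-16) = -5/2.
Then m = 8 + (-5/2)·(2) = 3.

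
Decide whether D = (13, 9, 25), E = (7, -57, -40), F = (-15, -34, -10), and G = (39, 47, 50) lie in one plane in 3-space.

With D as base: DE = (-6, -66, -65), DF = (-28, -43, -35), DG = (26, 38, 25).
DF × DG = (255, -210, 54).
DE · (DF × DG) = 8820.
Since 8820 ≠ 0, the four points are not coplanar.

No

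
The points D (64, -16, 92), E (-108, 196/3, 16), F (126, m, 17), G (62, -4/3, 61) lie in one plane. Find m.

4/3

Normal to plane DEG: n = (-4220/3, -5180, -2360); plane equation n·P = -672800/3.
Requiring n·F = -672800/3: (-5180)m + (-217360) = -672800/3.
So m = 4/3.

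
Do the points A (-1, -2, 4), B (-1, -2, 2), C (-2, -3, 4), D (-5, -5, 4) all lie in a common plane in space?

With A as base: AB = (0, 0, -2), AC = (-1, -1, 0), AD = (-4, -3, 0).
AC × AD = (0, 0, -1).
AB · (AC × AD) = 2.
Since 2 ≠ 0, the four points are not coplanar.

No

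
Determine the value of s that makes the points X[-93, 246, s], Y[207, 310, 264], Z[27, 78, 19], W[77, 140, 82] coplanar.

523

The points are coplanar iff XY · (XZ × XW) = 0.
Expanding, this is linear in s: (-440)s + (230120) = 0.
So s = 523.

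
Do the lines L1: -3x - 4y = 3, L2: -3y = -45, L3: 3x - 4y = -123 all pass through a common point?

Intersecting L1 and L2: solving the 2×2 system gives (x, y) = (-21, 15).
Substitute into L3: (3)(-21) + (-4)(15) = -123.
This equals -123, so (-21, 15) lies on all three lines and they are concurrent.

Yes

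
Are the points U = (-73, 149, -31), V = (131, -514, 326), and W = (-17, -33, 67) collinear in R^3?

Yes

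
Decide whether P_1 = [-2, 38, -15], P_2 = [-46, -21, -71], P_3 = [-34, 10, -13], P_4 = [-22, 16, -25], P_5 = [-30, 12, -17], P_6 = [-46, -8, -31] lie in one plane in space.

No

The plane through P_1, P_2, P_3 has normal n = P_1P_2 × P_1P_3 = (-1686, 1880, -656) and equation n·P = 84652.
Checking the remaining points: n·P_4 = 83572, n·P_5 = 84292, n·P_6 = 82852.
Since n·P_4 = 83572 ≠ 84652, P_4 is off the plane and the points are not all coplanar.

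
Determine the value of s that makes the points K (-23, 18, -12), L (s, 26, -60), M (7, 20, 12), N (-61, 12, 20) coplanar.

25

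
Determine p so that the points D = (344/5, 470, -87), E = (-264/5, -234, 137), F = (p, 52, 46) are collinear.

Direction DE = (-608/5, -704, 224). From the y-coordinate of F, the parameter along the line is τ = (52 − 470)/(-704) = 19/32.
Then p = 344/5 + 19/32·(-608/5) = -17/5.

-17/5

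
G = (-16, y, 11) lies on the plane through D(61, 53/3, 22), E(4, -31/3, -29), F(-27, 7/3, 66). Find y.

-7

Coplanarity requires DE · (DF × DG) = 0.
DE = (-57, -28, -51), DF = (-88, -46/3, 44); the triple product is linear in y with coefficient 6996 and constant term 48972.
Setting it to zero: y = -7.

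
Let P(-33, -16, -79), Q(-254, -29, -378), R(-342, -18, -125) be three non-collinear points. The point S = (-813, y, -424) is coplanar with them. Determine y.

-31

A normal to the plane is n = PQ × PR = (0, 82225, -3575).
S lies in the plane iff n · PS = 0.
This gives (82225)y + (2548975) = 0, so y = -31.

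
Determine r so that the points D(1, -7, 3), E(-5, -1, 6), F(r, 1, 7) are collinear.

Direction DE = (-6, 6, 3). From the y-coordinate of F, the parameter along the line is τ = (1 − (-7))/6 = 4/3.
Then r = 1 + 4/3·(-6) = -7.

-7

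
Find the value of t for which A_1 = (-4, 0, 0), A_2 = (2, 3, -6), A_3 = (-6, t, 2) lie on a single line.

-1

Direction A_1A_2 = (6, 3, -6). From the x-coordinate of A_3, the parameter along the line is τ = (-6 − (-4))/6 = -1/3.
Then t = 0 + (-1/3)·(3) = -1.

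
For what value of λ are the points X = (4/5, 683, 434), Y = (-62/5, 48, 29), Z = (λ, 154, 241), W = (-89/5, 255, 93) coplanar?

Normal to plane XYW: n = (43195, 15159/5, -30807/5); plane equation n·P = -2843861/5.
Requiring n·Z = -2843861/5: (43195)λ + (-5090001/5) = -2843861/5.
So λ = 52/5.

52/5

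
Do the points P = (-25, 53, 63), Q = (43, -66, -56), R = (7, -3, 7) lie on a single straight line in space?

PQ = (68, -119, -119), PR = (32, -56, -56).
Each component of PR is 8/17 times the corresponding component of PQ, so PR = 8/17·PQ and the points are collinear.

Yes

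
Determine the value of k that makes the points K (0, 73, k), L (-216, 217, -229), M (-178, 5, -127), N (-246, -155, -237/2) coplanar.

Coplanarity ⇔ det[KL; KM; KN] = 0.
Expanding, this is linear in k: (20496)k + (512400) = 0.
So k = -25.

-25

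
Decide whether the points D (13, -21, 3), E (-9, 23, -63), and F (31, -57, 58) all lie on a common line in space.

DE = (-22, 44, -66), DF = (18, -36, 55).
Comparing components 2 and 3: (44)(55) − (-66)(-36) = 44 ≠ 0, so DE and DF are not parallel and the points are not collinear.

No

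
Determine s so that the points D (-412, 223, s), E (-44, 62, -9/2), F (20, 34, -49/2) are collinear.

221/2

Direction EF = (64, -28, -20). From the x-coordinate of D, the parameter along the line is τ = (-412 − (-44))/64 = -23/4.
Then s = (-9/2) + (-23/4)·(-20) = 221/2.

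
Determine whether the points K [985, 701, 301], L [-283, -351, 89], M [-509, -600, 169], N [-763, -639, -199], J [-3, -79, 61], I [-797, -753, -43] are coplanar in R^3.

The plane through K, L, M has normal n = KL × KM = (-136948, 149352, 77980) and equation n·P = -6726048.
Checking the remaining points: n·N = -6462624, n·J = -6631184, n·I = -6667640.
Since n·N = -6462624 ≠ -6726048, N is off the plane and the points are not all coplanar.

No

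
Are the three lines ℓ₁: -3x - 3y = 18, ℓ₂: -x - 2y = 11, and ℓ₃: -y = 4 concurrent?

No

Intersecting ℓ₁ and ℓ₂: solving the 2×2 system gives (x, y) = (-1, -5).
Substitute into ℓ₃: (0)(-1) + (-1)(-5) = 5.
But ℓ₃ requires 4 ≠ 5, so the three lines have no common point.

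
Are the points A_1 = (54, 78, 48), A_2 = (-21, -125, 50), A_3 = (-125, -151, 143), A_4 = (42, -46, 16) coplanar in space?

Yes

A normal to the plane through A_1, A_2, A_3 is n = A_1A_2 × A_1A_3 = (-18827, 6767, -19162).
The plane has equation n·P = -1408608. For A_4: n·A_4 = -1408608.
Equal, so A_4 lies in the plane and all four are coplanar.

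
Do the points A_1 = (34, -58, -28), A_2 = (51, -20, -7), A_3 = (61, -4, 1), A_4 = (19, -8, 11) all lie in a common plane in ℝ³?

No

The four points are coplanar iff the 3×3 determinant with rows A_1A_2, A_1A_3, A_1A_4 is zero.
Rows: (17, 38, 21), (27, 54, 29), (-15, 50, 39).
Expanding along the first row: (17)(656) − (38)(1488) + (21)(2160) = -32.
Nonzero ⇒ not coplanar.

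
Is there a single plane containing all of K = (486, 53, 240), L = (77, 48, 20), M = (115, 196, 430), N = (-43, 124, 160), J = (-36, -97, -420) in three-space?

The plane through K, L, M has normal n = KL × KM = (30510, 159330, -60342) and equation n·P = 8790270.
Checking the remaining points: n·N = 8790270, n·J = 8790270.
All equal 8790270, so all 5 points lie in one plane.

Yes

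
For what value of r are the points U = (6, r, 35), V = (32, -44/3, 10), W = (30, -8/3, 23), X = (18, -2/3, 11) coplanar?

88/3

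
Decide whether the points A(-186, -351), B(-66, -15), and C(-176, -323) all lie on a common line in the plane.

AB = (120, 336), AC = (10, 28).
Twice the signed area of △ABC is (120)(28) − (336)(10) = 0.
The triangle is degenerate (zero area), so the points are collinear.

Yes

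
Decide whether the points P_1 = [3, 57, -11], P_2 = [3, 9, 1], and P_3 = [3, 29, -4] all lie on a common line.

Yes

P_1P_2 = (0, -48, 12), P_1P_3 = (0, -28, 7).
P_1P_2 × P_1P_3 = (0, 0, 0).
The cross product vanishes, so the three points are collinear.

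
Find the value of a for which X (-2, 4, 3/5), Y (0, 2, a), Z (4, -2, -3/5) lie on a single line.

Collinearity requires XY × XZ = 0; each component is linear in a.
The x-component gives (6)a + (-6/5) = 0, so a = 1/5.
The remaining components then also vanish.

1/5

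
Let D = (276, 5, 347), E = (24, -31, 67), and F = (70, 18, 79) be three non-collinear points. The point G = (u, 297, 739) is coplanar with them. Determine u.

808

Coplanarity requires DE · (DF × DG) = 0.
DE = (-252, -36, -280), DF = (-206, 13, -268); the triple product is linear in u with coefficient 13288 and constant term -10736704.
Setting it to zero: u = 808.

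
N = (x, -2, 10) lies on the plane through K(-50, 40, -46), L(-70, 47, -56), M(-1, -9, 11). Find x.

42

The plane through K, L, M has equation −91x + 650y + 637z = 1248.
Substituting N: (-91)x + (5070) = 1248, so x = 42.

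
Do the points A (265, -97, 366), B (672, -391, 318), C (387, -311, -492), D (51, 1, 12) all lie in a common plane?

Yes

With A as base: AB = (407, -294, -48), AC = (122, -214, -858), AD = (-214, 98, -354).
AC × AD = (159840, 226800, -33840).
AB · (AC × AD) = 0.
The scalar triple product vanishes, so the four points are coplanar.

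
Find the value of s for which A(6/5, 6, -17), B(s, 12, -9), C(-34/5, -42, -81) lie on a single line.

Collinearity requires AB × AC = 0; each component is linear in s.
The y-component gives (64)s + (-704/5) = 0, so s = 11/5.
The remaining components then also vanish.

11/5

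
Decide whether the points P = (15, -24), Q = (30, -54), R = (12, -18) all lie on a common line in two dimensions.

Yes

PQ = (15, -30), PR = (-3, 6).
det[PQ; PR] = (15)(6) − (-30)(-3) = 0.
The determinant is zero, so the points are collinear.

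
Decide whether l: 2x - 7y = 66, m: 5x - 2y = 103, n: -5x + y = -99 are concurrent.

Yes

Intersecting l and m: solving the 2×2 system gives (x, y) = (19, -4).
Substitute into n: (-5)(19) + (1)(-4) = -99.
This equals -99, so (19, -4) lies on all three lines and they are concurrent.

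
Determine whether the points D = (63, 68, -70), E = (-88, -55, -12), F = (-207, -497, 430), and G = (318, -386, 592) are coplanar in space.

The four points are coplanar iff the 3×3 determinant with rows DE, DF, DG is zero.
Rows: (-151, -123, 58), (-270, -565, 500), (255, -454, 662).
Expanding along the first row: (-151)(-147030) − (-123)(-306240) + (58)(266655) = 0.
Zero determinant ⇒ coplanar.

Yes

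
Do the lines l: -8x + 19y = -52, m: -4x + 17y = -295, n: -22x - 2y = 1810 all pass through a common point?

Intersecting l and m: solving the 2×2 system gives (x, y) = (-4721/60, -538/15).
Substitute into n: (-22)(-4721/60) + (-2)(-538/15) = 54083/30.
But n requires 1810 ≠ 54083/30, so the three lines have no common point.

No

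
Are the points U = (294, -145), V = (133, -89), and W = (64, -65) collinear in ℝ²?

UV = (-161, 56), UW = (-230, 80).
det[UV; UW] = (-161)(80) − (56)(-230) = 0.
The determinant is zero, so the points are collinear.

Yes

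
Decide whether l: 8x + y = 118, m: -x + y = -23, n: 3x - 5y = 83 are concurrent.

The three lines meet at one point iff the augmented coefficient matrix [aᵢ bᵢ cᵢ] has rank < 3, i.e. its determinant vanishes.
Here the determinant is -6.
Nonzero, so no common point exists.

No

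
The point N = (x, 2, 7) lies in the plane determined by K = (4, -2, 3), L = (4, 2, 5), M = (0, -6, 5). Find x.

The plane through K, L, M has equation 16x − 8y + 16z = 128.
Substituting N: (16)x + (96) = 128, so x = 2.

2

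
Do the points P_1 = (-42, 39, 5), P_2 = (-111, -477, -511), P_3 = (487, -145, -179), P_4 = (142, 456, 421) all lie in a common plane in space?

A normal to the plane through P_1, P_2, P_3 is n = P_1P_2 × P_1P_3 = (0, -285660, 285660).
The plane has equation n·P = -9712440. For P_4: n·P_4 = -9998100.
-9998100 ≠ -9712440, so P_4 is off the plane.

No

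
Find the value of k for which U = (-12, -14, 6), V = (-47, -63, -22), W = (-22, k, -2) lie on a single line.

Collinearity requires UV × UW = 0; each component is linear in k.
The x-component gives (28)k + (784) = 0, so k = -28.
The remaining components then also vanish.

-28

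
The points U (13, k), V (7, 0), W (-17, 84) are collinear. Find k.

-21

Collinearity: (U − V) must be parallel to (W − V) = (-24, 84).
Cross-multiplying the components: (k − 0)·(-24) = (6)·(84).
Solving gives k = -21.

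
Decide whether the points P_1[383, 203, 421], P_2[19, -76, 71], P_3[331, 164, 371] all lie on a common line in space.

No

P_1P_2 = (-364, -279, -350), P_1P_3 = (-52, -39, -50).
Comparing components 2 and 3: (-279)(-50) − (-350)(-39) = 300 ≠ 0, so P_1P_2 and P_1P_3 are not parallel and the points are not collinear.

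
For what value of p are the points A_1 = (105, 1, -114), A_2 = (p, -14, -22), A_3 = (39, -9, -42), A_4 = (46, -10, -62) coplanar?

14

Normal to plane A_1A_3A_4: n = (272, -816, 136); plane equation n·P = 12240.
Requiring n·A_2 = 12240: (272)p + (8432) = 12240.
So p = 14.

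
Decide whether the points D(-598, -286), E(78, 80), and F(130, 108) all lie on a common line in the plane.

DE = (676, 366), DF = (728, 394).
Twice the signed area of △DEF is (676)(394) − (366)(728) = -104.
The area is nonzero, so the three points are not collinear.

No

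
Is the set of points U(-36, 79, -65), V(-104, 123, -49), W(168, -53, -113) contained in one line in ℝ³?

UV = (-68, 44, 16), UW = (204, -132, -48).
Each component of UW is -3 times the corresponding component of UV, so UW = -3·UV and the points are collinear.

Yes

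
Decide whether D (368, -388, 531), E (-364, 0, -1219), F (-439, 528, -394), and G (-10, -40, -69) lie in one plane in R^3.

The four points are coplanar iff the 3×3 determinant with rows DE, DF, DG is zero.
Rows: (-732, 388, -1750), (-807, 916, -925), (-378, 348, -600).
Expanding along the first row: (-732)(-227700) − (388)(134550) + (-1750)(65412) = 0.
Zero determinant ⇒ coplanar.

Yes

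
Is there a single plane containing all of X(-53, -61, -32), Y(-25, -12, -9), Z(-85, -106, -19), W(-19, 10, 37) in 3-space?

Yes

With X as base: XY = (28, 49, 23), XZ = (-32, -45, 13), XW = (34, 71, 69).
XZ × XW = (-4028, 2650, -742).
XY · (XZ × XW) = 0.
The scalar triple product vanishes, so the four points are coplanar.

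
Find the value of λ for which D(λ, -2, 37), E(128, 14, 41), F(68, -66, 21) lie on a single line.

Collinearity requires DE × DF = 0; each component is linear in λ.
The y-component gives (-20)λ + (2320) = 0, so λ = 116.
The remaining components then also vanish.

116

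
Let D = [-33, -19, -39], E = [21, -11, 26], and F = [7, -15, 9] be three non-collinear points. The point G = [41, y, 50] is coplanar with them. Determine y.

-9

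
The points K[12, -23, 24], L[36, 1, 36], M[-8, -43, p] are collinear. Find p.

Direction KL = (24, 24, 12). From the x-coordinate of M, the parameter along the line is τ = (-8 − 12)/24 = -5/6.
Then p = 24 + (-5/6)·(12) = 14.

14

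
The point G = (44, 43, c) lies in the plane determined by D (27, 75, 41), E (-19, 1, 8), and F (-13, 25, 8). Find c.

A normal to the plane is n = DE × DF = (792, -198, -660).
G lies in the plane iff n · DG = 0.
This gives (-660)c + (46860) = 0, so c = 71.

71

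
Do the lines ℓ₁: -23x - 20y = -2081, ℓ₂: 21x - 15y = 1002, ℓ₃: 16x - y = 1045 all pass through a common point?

Yes

Intersecting ℓ₁ and ℓ₂: solving the 2×2 system gives (x, y) = (67, 27).
Substitute into ℓ₃: (16)(67) + (-1)(27) = 1045.
This equals 1045, so (67, 27) lies on all three lines and they are concurrent.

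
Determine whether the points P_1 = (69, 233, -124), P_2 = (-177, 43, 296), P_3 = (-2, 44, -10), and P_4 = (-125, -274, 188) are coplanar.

Yes

With P_1 as base: P_1P_2 = (-246, -190, 420), P_1P_3 = (-71, -189, 114), P_1P_4 = (-194, -507, 312).
P_1P_3 × P_1P_4 = (-1170, 36, -669).
P_1P_2 · (P_1P_3 × P_1P_4) = 0.
The scalar triple product vanishes, so the four points are coplanar.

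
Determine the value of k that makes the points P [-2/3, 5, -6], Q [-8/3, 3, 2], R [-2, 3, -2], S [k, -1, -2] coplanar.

Coplanarity ⇔ det[PQ; PR; PS] = 0.
Expanding, this is linear in k: (8)k + (80/3) = 0.
So k = -10/3.

-10/3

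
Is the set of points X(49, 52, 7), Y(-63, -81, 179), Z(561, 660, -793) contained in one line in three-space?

XY = (-112, -133, 172), XZ = (512, 608, -800).
XY × XZ = (1824, -1536, 0).
The cross product is nonzero, so the points do not lie on one line.

No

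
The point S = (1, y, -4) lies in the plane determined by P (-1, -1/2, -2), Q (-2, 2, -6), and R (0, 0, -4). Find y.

A normal to the plane is n = PQ × PR = (-3, -6, -3).
S lies in the plane iff n · PS = 0.
This gives (-6)y + (-3) = 0, so y = -1/2.

-1/2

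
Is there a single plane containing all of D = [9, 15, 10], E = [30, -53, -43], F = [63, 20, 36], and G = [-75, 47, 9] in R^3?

No

With D as base: DE = (21, -68, -53), DF = (54, 5, 26), DG = (-84, 32, -1).
DF × DG = (-837, -2130, 2148).
DE · (DF × DG) = 13419.
Since 13419 ≠ 0, the four points are not coplanar.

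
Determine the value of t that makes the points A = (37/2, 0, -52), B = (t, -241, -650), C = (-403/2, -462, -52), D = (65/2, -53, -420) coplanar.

-65/2

Coplanarity ⇔ det[AB; AC; AD] = 0.
Expanding, this is linear in t: (170016)t + (5525520) = 0.
So t = -65/2.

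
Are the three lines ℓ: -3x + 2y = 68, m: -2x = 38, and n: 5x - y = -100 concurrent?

No

Intersecting ℓ and m: solving the 2×2 system gives (x, y) = (-19, 11/2).
Substitute into n: (5)(-19) + (-1)(11/2) = -201/2.
But n requires -100 ≠ -201/2, so the three lines have no common point.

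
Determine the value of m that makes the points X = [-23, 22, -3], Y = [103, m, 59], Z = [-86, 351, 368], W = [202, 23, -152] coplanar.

168

Normal to plane XZW: n = (-49392, 74088, -74088); plane equation n·P = 2988216.
Requiring n·Y = 2988216: (74088)m + (-9458568) = 2988216.
So m = 168.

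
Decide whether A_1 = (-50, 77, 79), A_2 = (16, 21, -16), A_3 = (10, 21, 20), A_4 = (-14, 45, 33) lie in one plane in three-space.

No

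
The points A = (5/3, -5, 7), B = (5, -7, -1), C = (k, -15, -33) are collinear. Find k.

Direction AB = (10/3, -2, -8). From the y-coordinate of C, the parameter along the line is τ = (-15 − (-5))/(-2) = 5.
Then k = 5/3 + 5·(10/3) = 55/3.

55/3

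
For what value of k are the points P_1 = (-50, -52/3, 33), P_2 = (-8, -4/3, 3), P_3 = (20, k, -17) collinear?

28/3

Direction P_1P_2 = (42, 16, -30). From the x-coordinate of P_3, the parameter along the line is τ = (20 − (-50))/42 = 5/3.
Then k = (-52/3) + 5/3·(16) = 28/3.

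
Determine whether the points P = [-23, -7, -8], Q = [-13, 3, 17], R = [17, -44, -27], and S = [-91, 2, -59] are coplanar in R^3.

The four points are coplanar iff the 3×3 determinant with rows PQ, PR, PS is zero.
Rows: (10, 10, 25), (40, -37, -19), (-68, 9, -51).
Expanding along the first row: (10)(2058) − (10)(-3332) + (25)(-2156) = 0.
Zero determinant ⇒ coplanar.

Yes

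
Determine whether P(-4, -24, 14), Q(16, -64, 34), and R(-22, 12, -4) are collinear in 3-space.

PQ = (20, -40, 20), PR = (-18, 36, -18).
PQ × PR = (0, 0, 0).
The cross product vanishes, so the three points are collinear.

Yes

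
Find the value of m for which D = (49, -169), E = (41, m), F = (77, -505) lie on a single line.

Collinearity: (E − D) must be parallel to (F − D) = (28, -336).
Cross-multiplying the components: (m − (-169))·(28) = (-8)·(-336).
Solving gives m = -73.

-73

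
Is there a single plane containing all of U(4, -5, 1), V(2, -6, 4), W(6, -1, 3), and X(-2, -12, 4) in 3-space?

The four points are coplanar iff the 3×3 determinant with rows UV, UW, UX is zero.
Rows: (-2, -1, 3), (2, 4, 2), (-6, -7, 3).
Expanding along the first row: (-2)(26) − (-1)(18) + (3)(10) = -4.
Nonzero ⇒ not coplanar.

No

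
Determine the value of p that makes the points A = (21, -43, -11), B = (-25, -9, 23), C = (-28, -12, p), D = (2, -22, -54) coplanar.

68

Normal to plane ABD: n = (-2176, -2624, -320); plane equation n·P = 70656.
Requiring n·C = 70656: (-320)p + (92416) = 70656.
So p = 68.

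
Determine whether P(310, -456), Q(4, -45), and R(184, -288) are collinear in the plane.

No

PQ = (-306, 411), PR = (-126, 168).
Twice the signed area of △PQR is (-306)(168) − (411)(-126) = 378.
The area is nonzero, so the three points are not collinear.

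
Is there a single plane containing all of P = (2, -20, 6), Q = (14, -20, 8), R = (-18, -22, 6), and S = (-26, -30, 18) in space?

Yes

A normal to the plane through P, Q, R is n = PQ × PR = (4, -40, -24).
The plane has equation n·X = 664. For S: n·S = 664.
Equal, so S lies in the plane and all four are coplanar.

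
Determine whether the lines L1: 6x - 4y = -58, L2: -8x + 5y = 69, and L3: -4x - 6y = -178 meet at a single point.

Yes

The three lines meet at one point iff the augmented coefficient matrix [aᵢ bᵢ cᵢ] has rank < 3, i.e. its determinant vanishes.
Here the determinant is 0.
It vanishes, so the lines are concurrent at (7, 25).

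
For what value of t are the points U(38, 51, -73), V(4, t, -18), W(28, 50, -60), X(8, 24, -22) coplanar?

26

Coplanarity ⇔ det[UV; UW; UX] = 0.
Expanding, this is linear in t: (120)t + (-3120) = 0.
So t = 26.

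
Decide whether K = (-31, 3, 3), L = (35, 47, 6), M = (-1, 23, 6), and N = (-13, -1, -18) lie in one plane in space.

The four points are coplanar iff the 3×3 determinant with rows KL, KM, KN is zero.
Rows: (66, 44, 3), (30, 20, 3), (18, -4, -21).
Expanding along the first row: (66)(-408) − (44)(-684) + (3)(-480) = 1728.
Nonzero ⇒ not coplanar.

No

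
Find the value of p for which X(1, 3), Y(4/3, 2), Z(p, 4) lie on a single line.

2/3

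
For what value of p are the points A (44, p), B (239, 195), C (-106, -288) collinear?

Collinearity: (A − B) must be parallel to (C − B) = (-345, -483).
Cross-multiplying the components: (p − 195)·(-345) = (-195)·(-483).
Solving gives p = -78.

-78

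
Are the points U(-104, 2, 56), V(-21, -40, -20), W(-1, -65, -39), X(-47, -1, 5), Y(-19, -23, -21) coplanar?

Yes

The plane through U, V, W has normal n = UV × UW = (-1102, 57, -1235) and equation n·P = 45562.
Checking the remaining points: n·X = 45562, n·Y = 45562.
All equal 45562, so all 5 points lie in one plane.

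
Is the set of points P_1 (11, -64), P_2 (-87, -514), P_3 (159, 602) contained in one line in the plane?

P_1P_2 = (-98, -450), P_1P_3 = (148, 666).
det[P_1P_2; P_1P_3] = (-98)(666) − (-450)(148) = 1332.
The determinant is nonzero, so they are not collinear.

No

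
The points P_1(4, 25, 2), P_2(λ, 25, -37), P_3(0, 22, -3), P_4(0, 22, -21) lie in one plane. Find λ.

Coplanarity ⇔ det[P_1P_2; P_1P_3; P_1P_4] = 0.
Expanding, this is linear in λ: (54)λ + (-216) = 0.
So λ = 4.

4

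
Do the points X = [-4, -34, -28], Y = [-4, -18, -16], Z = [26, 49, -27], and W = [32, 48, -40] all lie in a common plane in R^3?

Yes

A normal to the plane through X, Y, Z is n = XY × XZ = (-980, 360, -480).
The plane has equation n·P = 5120. For W: n·W = 5120.
Equal, so W lies in the plane and all four are coplanar.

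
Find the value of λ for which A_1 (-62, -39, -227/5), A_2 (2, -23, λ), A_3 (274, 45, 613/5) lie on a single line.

-67/5

Collinearity requires A_1A_2 × A_1A_3 = 0; each component is linear in λ.
The x-component gives (-84)λ + (-5628/5) = 0, so λ = -67/5.
The remaining components then also vanish.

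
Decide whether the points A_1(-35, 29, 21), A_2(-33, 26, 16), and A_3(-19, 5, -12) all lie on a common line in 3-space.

A_1A_2 = (2, -3, -5), A_1A_3 = (16, -24, -33).
A_1A_2 × A_1A_3 = (-21, -14, 0).
The cross product is nonzero, so the points do not lie on one line.

No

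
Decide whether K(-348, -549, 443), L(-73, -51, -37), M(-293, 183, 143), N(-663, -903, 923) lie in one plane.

Yes

With K as base: KL = (275, 498, -480), KM = (55, 732, -300), KN = (-315, -354, 480).
KM × KN = (245160, 68100, 211110).
KL · (KM × KN) = 0.
The scalar triple product vanishes, so the four points are coplanar.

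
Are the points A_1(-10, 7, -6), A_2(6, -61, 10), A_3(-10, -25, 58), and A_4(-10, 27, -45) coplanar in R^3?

The four points are coplanar iff the 3×3 determinant with rows A_1A_2, A_1A_3, A_1A_4 is zero.
Rows: (16, -68, 16), (0, -32, 64), (0, 20, -39).
Expanding along the first row: (16)(-32) − (-68)(0) + (16)(0) = -512.
Nonzero ⇒ not coplanar.

No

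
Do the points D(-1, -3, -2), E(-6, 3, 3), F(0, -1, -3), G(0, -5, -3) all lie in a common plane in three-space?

Yes

The four points are coplanar iff the 3×3 determinant with rows DE, DF, DG is zero.
Rows: (-5, 6, 5), (1, 2, -1), (1, -2, -1).
Expanding along the first row: (-5)(-4) − (6)(0) + (5)(-4) = 0.
Zero determinant ⇒ coplanar.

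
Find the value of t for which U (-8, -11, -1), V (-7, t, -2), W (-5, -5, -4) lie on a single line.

-9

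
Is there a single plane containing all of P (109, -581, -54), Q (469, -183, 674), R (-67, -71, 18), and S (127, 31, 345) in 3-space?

With P as base: PQ = (360, 398, 728), PR = (-176, 510, 72), PS = (18, 612, 399).
PR × PS = (159426, 71520, -116892).
PQ · (PR × PS) = 760944.
Since 760944 ≠ 0, the four points are not coplanar.

No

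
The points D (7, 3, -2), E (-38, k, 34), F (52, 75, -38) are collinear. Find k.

-69

Direction DF = (45, 72, -36). From the x-coordinate of E, the parameter along the line is τ = (-38 − 7)/45 = -1.
Then k = 3 + (-1)·(72) = -69.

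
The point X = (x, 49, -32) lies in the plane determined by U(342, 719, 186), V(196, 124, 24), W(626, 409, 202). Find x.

The plane through U, V, W has equation −59740x − 43672y + 214240z = -11982608.
Substituting X: (-59740)x + (-8995608) = -11982608, so x = 50.

50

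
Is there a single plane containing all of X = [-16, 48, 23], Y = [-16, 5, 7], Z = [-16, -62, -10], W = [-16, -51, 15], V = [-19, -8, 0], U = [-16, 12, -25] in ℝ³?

No

The plane through X, Y, Z has normal n = XY × XZ = (-341, 0, 0) and equation n·P = 5456.
Checking the remaining points: n·W = 5456, n·V = 6479, n·U = 5456.
Since n·V = 6479 ≠ 5456, V is off the plane and the points are not all coplanar.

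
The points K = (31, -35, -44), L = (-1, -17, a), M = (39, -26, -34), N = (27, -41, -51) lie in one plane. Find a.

-12

Coplanarity ⇔ det[KL; KM; KN] = 0.
Expanding, this is linear in a: (-12)a + (-144) = 0.
So a = -12.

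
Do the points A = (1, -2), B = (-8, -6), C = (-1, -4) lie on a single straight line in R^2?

No

AB = (-9, -4), AC = (-2, -2).
det[AB; AC] = (-9)(-2) − (-4)(-2) = 10.
The determinant is nonzero, so they are not collinear.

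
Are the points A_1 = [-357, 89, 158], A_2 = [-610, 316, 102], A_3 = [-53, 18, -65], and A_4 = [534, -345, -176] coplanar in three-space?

A normal to the plane through A_1, A_2, A_3 is n = A_1A_2 × A_1A_3 = (-54597, -73443, -51045).
The plane has equation n·P = 4889592. For A_4: n·A_4 = 5166957.
5166957 ≠ 4889592, so A_4 is off the plane.

No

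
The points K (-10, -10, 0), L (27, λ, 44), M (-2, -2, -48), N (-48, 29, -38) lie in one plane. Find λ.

Normal to plane KMN: n = (1568, 2128, 616); plane equation n·P = -36960.
Requiring n·L = -36960: (2128)λ + (69440) = -36960.
So λ = -50.

-50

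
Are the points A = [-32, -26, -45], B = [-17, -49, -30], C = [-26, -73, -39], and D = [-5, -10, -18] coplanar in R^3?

A normal to the plane through A, B, C is n = AB × AC = (567, 0, -567).
The plane has equation n·P = 7371. For D: n·D = 7371.
Equal, so D lies in the plane and all four are coplanar.

Yes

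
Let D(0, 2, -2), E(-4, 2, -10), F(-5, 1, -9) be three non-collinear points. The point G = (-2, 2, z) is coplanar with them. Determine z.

The plane through D, E, F has equation −8x + 12y + 4z = 16.
Substituting G: (4)z + (40) = 16, so z = -6.

-6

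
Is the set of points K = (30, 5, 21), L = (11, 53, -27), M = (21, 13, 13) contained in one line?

No

KL = (-19, 48, -48), KM = (-9, 8, -8).
KL × KM = (0, 280, 280).
The cross product is nonzero, so the points do not lie on one line.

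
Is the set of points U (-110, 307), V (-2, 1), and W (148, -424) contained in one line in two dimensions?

Yes

UV = (108, -306), UW = (258, -731).
Checking proportionality: UW = 43/18·UV, so the vectors are parallel and the points are collinear.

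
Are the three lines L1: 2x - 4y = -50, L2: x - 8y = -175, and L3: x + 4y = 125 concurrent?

Lines aᵢx + bᵢy = cᵢ with pairwise distinct directions are concurrent exactly when det[aᵢ bᵢ cᵢ] = 0.
Here the determinant is 0.
It vanishes, so the lines are concurrent at (25, 25).

Yes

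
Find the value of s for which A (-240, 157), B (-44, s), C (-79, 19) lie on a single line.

The three points are collinear iff det[AB; AC] = 0.
This determinant is linear in s: (-161)s + (-1771) = 0, so s = -11.

-11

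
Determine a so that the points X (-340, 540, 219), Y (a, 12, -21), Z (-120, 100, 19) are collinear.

-76

Direction XZ = (220, -440, -200). From the y-coordinate of Y, the parameter along the line is τ = (12 − 540)/(-440) = 6/5.
Then a = (-340) + 6/5·(220) = -76.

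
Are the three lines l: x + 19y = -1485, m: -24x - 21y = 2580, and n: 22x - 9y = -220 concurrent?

No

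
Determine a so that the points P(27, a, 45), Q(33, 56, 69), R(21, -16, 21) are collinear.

20

Collinearity requires PQ × PR = 0; each component is linear in a.
The x-component gives (48)a + (-960) = 0, so a = 20.
The remaining components then also vanish.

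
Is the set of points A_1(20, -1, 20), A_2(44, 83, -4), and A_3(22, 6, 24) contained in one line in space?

No

A_1A_2 = (24, 84, -24), A_1A_3 = (2, 7, 4).
Comparing components 2 and 3: (84)(4) − (-24)(7) = 504 ≠ 0, so A_1A_2 and A_1A_3 are not parallel and the points are not collinear.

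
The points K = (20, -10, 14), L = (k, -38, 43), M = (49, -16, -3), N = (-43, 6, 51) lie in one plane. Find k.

Normal to plane KMN: n = (50, -2, 86); plane equation n·P = 2224.
Requiring n·L = 2224: (50)k + (3774) = 2224.
So k = -31.

-31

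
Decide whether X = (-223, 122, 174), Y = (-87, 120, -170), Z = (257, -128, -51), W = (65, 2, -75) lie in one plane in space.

The four points are coplanar iff the 3×3 determinant with rows XY, XZ, XW is zero.
Rows: (136, -2, -344), (480, -250, -225), (288, -120, -249).
Expanding along the first row: (136)(35250) − (-2)(-54720) + (-344)(14400) = -269040.
Nonzero ⇒ not coplanar.

No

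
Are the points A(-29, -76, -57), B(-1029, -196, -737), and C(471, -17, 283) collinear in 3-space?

No

AB = (-1000, -120, -680), AC = (500, 59, 340).
Comparing components 2 and 3: (-120)(340) − (-680)(59) = -680 ≠ 0, so AB and AC are not parallel and the points are not collinear.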